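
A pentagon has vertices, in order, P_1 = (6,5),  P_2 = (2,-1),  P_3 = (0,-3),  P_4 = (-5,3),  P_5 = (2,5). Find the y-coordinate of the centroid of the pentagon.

Apply the surveyor's formula. First the cross-terms c_i = x_i·y_{i+1} − x_{i+1}·y_i:
  -16, -6, -15, -31, -20  ⇒  2A = -88, A = -44.
Then Σ (y_i + y_{i+1})·c_i = -488, so ȳ = -488 / (6·(-44)) = 61/33.

61/33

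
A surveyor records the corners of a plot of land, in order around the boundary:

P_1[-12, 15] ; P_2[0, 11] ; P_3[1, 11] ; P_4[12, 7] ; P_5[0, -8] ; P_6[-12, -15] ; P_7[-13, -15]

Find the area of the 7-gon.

P_1→P_2: (-12)(11) − (0)(15) = -132
P_2→P_3: (0)(11) − (1)(11) = -11
P_3→P_4: (1)(7) − (12)(11) = -125
P_4→P_5: (12)(-8) − (0)(7) = -96
P_5→P_6: (0)(-15) − (-12)(-8) = -96
P_6→P_7: (-12)(-15) − (-13)(-15) = -15
P_7→P_1: (-13)(15) − (-12)(-15) = -375
Σ = -850
Area = |Σ|/2 = 425.

425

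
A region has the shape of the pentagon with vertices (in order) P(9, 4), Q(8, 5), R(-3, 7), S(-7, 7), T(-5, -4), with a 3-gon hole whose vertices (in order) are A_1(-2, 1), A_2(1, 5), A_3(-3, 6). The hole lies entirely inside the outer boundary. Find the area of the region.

86

Outer boundary:
P→Q: (9)(5) − (8)(4) = 13
Q→R: (8)(7) − (-3)(5) = 71
R→S: (-3)(7) − (-7)(7) = 28
S→T: (-7)(-4) − (-5)(7) = 63
T→P: (-5)(4) − (9)(-4) = 16
Σ = 191
Area = |Σ|/2 = 95.5.
Hole:
Σ = (-11) + (21) + (9) = 19
Area = |Σ|/2 = 9.5.
Net area = 95.5 − 9.5 = 86.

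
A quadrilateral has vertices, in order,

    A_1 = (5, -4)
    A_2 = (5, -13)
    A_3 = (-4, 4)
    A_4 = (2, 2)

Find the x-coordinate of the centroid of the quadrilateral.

Apply the surveyor's formula. First the cross-terms c_i = x_i·y_{i+1} − x_{i+1}·y_i:
  -45, -32, -16, -18  ⇒  2A = -111, A = -55.5.
Then Σ (x_i + x_{i+1})·c_i = -576, so x̄ = -576 / (6·(-55.5)) = 64/37.

64/37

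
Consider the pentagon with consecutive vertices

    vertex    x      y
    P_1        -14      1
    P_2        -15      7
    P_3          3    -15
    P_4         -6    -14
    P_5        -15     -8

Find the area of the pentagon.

150

Σ = (-83) + (204) + (-132) + (-162) + (-127) = -300
Area = |Σ|/2 = 150.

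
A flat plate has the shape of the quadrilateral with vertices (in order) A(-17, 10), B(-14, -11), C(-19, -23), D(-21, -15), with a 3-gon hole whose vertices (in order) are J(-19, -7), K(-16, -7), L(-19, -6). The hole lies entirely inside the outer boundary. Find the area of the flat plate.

110

Outer boundary:
Apply Gauss's area formula: 2A = Σ (x_i·y_{i+1} − x_{i+1}·y_i), indices taken mod 4.
Σ = (327) + (113) + (-198) + (-465) = -223
Area = |Σ|/2 = 111.5.
Hole:
J→K: (-19)(-7) − (-16)(-7) = 21
K→L: (-16)(-6) − (-19)(-7) = -37
L→J: (-19)(-7) − (-19)(-6) = 19
Σ = 3
Area = |Σ|/2 = 1.5.
Net area = 111.5 − 1.5 = 110.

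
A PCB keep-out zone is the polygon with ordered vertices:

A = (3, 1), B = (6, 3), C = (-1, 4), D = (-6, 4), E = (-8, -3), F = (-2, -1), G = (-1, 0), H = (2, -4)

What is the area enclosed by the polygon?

59.5

Apply Gauss's area formula: 2A = Σ (x_i·y_{i+1} − x_{i+1}·y_i), indices taken mod 8.
Σ = (3) + (27) + (20) + (50) + (2) + (-1) + (4) + (14) = 119
Area = |Σ|/2 = 59.5.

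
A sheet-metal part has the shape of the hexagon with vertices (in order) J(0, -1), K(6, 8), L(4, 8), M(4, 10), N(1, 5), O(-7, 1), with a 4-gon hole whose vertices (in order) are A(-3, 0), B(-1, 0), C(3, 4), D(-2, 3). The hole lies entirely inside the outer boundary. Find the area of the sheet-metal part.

Outer boundary:
Σ = (6) + (16) + (8) + (10) + (36) + (7) = 83
Area = |Σ|/2 = 41.5.
Hole:
Σ = (0) + (-4) + (17) + (9) = 22
Area = |Σ|/2 = 11.
Net area = 41.5 − 11 = 30.5.

30.5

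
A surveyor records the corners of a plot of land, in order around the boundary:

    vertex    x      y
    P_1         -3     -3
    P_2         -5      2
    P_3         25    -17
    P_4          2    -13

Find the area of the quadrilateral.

161

Apply the surveyor's formula: 2A = Σ (x_i·y_{i+1} − x_{i+1}·y_i), indices taken mod 4.
Cross-terms: -21, 35, -291, -45  ⇒  Σ = -322
Area = |Σ|/2 = 161.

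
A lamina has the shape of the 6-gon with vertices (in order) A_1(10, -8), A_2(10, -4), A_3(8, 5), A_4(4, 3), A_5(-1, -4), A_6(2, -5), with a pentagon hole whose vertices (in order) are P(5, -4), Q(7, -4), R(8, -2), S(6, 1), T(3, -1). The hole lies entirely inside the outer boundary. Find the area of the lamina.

65

Outer boundary:
A_1→A_2: (10)(-4) − (10)(-8) = 40
A_2→A_3: (10)(5) − (8)(-4) = 82
A_3→A_4: (8)(3) − (4)(5) = 4
A_4→A_5: (4)(-4) − (-1)(3) = -13
A_5→A_6: (-1)(-5) − (2)(-4) = 13
A_6→A_1: (2)(-8) − (10)(-5) = 34
Σ = 160
Area = |Σ|/2 = 80.
Hole:
P→Q: (5)(-4) − (7)(-4) = 8
Q→R: (7)(-2) − (8)(-4) = 18
R→S: (8)(1) − (6)(-2) = 20
S→T: (6)(-1) − (3)(1) = -9
T→P: (3)(-4) − (5)(-1) = -7
Σ = 30
Area = |Σ|/2 = 15.
Net area = 80 − 15 = 65.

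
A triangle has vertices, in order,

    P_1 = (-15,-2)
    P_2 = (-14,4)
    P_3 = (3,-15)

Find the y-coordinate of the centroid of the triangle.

Apply the surveyor's formula. First the cross-terms c_i = x_i·y_{i+1} − x_{i+1}·y_i:
  -88, 198, -231  ⇒  2A = -121, A = -60.5.
Then Σ (y_i + y_{i+1})·c_i = 1573, so ȳ = 1573 / (6·(-60.5)) = -13/3.

-13/3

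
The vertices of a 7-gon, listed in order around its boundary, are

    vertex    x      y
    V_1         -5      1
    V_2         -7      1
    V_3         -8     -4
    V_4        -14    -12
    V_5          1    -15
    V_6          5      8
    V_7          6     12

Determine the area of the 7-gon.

230.5

Apply the surveyor's formula: 2A = Σ (x_i·y_{i+1} − x_{i+1}·y_i), indices taken mod 7.
Σ = (2) + (36) + (40) + (222) + (83) + (12) + (66) = 461
Area = |Σ|/2 = 230.5.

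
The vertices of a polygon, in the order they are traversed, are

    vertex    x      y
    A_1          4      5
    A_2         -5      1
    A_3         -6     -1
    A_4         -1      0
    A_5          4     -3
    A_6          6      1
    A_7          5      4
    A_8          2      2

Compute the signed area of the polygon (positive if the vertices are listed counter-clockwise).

43.5

Apply the shoelace (surveyor's) formula: 2A = Σ (x_i·y_{i+1} − x_{i+1}·y_i), indices taken mod 8.
Σ = (29) + (11) + (-1) + (3) + (22) + (19) + (2) + (2) = 87
Signed area = Σ/2 = 43.5 (positive ⇒ counter-clockwise traversal).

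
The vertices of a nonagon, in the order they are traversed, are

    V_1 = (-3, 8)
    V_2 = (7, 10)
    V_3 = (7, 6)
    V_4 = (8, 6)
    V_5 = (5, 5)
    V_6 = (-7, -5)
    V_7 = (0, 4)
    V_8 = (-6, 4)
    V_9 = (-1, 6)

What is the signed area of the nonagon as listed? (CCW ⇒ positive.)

-63

Cross-terms: -86, -28, -6, 10, 10, -28, 24, -32, 10  ⇒  Σ = -126
Signed area = Σ/2 = -63 (negative ⇒ clockwise traversal).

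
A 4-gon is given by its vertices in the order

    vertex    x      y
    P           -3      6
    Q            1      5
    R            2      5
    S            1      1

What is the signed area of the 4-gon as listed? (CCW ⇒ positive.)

-10

Apply the shoelace (surveyor's) formula: 2A = Σ (x_i·y_{i+1} − x_{i+1}·y_i), indices taken mod 4.
P→Q: (-3)(5) − (1)(6) = -21
Q→R: (1)(5) − (2)(5) = -5
R→S: (2)(1) − (1)(5) = -3
S→P: (1)(6) − (-3)(1) = 9
Σ = -20
Signed area = Σ/2 = -10 (negative ⇒ clockwise traversal).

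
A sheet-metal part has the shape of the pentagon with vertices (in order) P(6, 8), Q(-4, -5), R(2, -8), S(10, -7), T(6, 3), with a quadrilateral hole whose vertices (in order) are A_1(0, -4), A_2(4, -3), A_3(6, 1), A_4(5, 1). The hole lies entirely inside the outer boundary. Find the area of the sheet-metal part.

96.5

Outer boundary:
Σ = (2) + (42) + (66) + (72) + (30) = 212
Area = |Σ|/2 = 106.
Hole:
Cross-terms: 16, 22, 1, -20  ⇒  Σ = 19
Area = |Σ|/2 = 9.5.
Net area = 106 − 9.5 = 96.5.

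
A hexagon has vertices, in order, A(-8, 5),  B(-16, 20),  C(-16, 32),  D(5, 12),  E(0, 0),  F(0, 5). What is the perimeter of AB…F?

84

|AB| = √((-8)² + (15)²) = √289 = 17
|BC| = √((0)² + (12)²) = √144 = 12
|CD| = √((21)² + (-20)²) = √841 = 29
|DE| = √((-5)² + (-12)²) = √169 = 13
|EF| = √((0)² + (5)²) = √25 = 5
|FA| = √((-8)² + (0)²) = √64 = 8
Perimeter = 17 + 12 + 29 + 13 + 5 + 8 = 84.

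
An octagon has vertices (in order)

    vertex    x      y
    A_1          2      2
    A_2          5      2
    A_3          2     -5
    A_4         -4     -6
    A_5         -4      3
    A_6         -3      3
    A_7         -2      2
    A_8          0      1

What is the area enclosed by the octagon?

Apply Gauss's area formula: 2A = Σ (x_i·y_{i+1} − x_{i+1}·y_i), indices taken mod 8.
Cross-terms: -6, -29, -32, -36, -3, 0, -2, -2  ⇒  Σ = -110
Area = |Σ|/2 = 55.

55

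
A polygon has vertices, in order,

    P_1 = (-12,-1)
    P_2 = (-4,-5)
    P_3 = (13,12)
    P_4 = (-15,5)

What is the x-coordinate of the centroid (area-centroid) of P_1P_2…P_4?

Apply the surveyor's formula. First the cross-terms c_i = x_i·y_{i+1} − x_{i+1}·y_i:
  56, 17, 245, 75  ⇒  2A = 393, A = 196.5.
Then Σ (x_i + x_{i+1})·c_i = -3258, so x̄ = -3258 / (6·196.5) = -362/131.

-362/131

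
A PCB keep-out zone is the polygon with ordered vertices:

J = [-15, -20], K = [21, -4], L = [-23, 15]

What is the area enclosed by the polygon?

Apply the shoelace formula: 2A = Σ (x_i·y_{i+1} − x_{i+1}·y_i), indices taken mod 3.
J→K: (-15)(-4) − (21)(-20) = 480
K→L: (21)(15) − (-23)(-4) = 223
L→J: (-23)(-20) − (-15)(15) = 685
Σ = 1388
Area = |Σ|/2 = 694.

694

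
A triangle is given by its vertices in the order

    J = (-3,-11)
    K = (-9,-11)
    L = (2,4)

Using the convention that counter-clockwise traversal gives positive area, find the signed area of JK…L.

Apply the shoelace formula: 2A = Σ (x_i·y_{i+1} − x_{i+1}·y_i), indices taken mod 3.
Cross-terms: -66, -14, -10  ⇒  Σ = -90
Signed area = Σ/2 = -45 (negative ⇒ clockwise traversal).

-45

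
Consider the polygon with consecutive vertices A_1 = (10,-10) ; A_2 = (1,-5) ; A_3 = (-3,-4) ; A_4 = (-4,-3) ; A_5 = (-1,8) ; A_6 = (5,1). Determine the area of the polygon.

Apply the shoelace (surveyor's) formula: 2A = Σ (x_i·y_{i+1} − x_{i+1}·y_i), indices taken mod 6.
A_1→A_2: (10)(-5) − (1)(-10) = -40
A_2→A_3: (1)(-4) − (-3)(-5) = -19
A_3→A_4: (-3)(-3) − (-4)(-4) = -7
A_4→A_5: (-4)(8) − (-1)(-3) = -35
A_5→A_6: (-1)(1) − (5)(8) = -41
A_6→A_1: (5)(-10) − (10)(1) = -60
Σ = -202
Area = |Σ|/2 = 101.

101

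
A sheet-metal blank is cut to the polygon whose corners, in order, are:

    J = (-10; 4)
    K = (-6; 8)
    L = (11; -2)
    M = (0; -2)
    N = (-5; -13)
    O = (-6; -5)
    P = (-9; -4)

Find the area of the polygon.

Apply the shoelace formula: 2A = Σ (x_i·y_{i+1} − x_{i+1}·y_i), indices taken mod 7.
Σ = (-56) + (-76) + (-22) + (-10) + (-53) + (-21) + (-76) = -314
Area = |Σ|/2 = 157.

157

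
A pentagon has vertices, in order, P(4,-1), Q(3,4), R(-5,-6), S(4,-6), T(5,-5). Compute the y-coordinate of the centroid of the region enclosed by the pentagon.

-2.65

Apply Gauss's area formula. First the cross-terms c_i = x_i·y_{i+1} − x_{i+1}·y_i:
  19, 2, 54, 10, 15  ⇒  2A = 100, A = 50.
Then Σ (y_i + y_{i+1})·c_i = -795, so ȳ = -795 / (6·50) = -2.65.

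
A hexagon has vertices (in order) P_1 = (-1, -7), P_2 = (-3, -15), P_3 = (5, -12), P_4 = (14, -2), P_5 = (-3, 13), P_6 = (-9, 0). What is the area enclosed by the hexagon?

Apply the shoelace (surveyor's) formula: 2A = Σ (x_i·y_{i+1} − x_{i+1}·y_i), indices taken mod 6.
Cross-terms: -6, 111, 158, 176, 117, 63  ⇒  Σ = 619
Area = |Σ|/2 = 309.5.

309.5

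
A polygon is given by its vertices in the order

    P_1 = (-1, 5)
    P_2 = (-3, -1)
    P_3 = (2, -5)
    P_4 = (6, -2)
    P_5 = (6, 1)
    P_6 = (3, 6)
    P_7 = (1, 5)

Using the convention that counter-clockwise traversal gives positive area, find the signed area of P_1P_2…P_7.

64.5

Apply the surveyor's formula: 2A = Σ (x_i·y_{i+1} − x_{i+1}·y_i), indices taken mod 7.
P_1→P_2: (-1)(-1) − (-3)(5) = 16
P_2→P_3: (-3)(-5) − (2)(-1) = 17
P_3→P_4: (2)(-2) − (6)(-5) = 26
P_4→P_5: (6)(1) − (6)(-2) = 18
P_5→P_6: (6)(6) − (3)(1) = 33
P_6→P_7: (3)(5) − (1)(6) = 9
P_7→P_1: (1)(5) − (-1)(5) = 10
Σ = 129
Signed area = Σ/2 = 64.5 (positive ⇒ counter-clockwise traversal).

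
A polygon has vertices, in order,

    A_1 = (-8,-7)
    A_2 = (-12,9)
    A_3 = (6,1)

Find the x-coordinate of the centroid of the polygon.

Apply Gauss's area formula. First the cross-terms c_i = x_i·y_{i+1} − x_{i+1}·y_i:
  -156, -66, -34  ⇒  2A = -256, A = -128.
Then Σ (x_i + x_{i+1})·c_i = 3584, so x̄ = 3584 / (6·(-128)) = -14/3.

-14/3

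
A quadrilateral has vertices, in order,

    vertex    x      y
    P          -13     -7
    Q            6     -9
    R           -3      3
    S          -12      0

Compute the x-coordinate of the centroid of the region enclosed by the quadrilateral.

Apply the shoelace (surveyor's) formula. First the cross-terms c_i = x_i·y_{i+1} − x_{i+1}·y_i:
  159, -9, 36, 84  ⇒  2A = 270, A = 135.
Then Σ (x_i + x_{i+1})·c_i = -3780, so x̄ = -3780 / (6·135) = -14/3.

-14/3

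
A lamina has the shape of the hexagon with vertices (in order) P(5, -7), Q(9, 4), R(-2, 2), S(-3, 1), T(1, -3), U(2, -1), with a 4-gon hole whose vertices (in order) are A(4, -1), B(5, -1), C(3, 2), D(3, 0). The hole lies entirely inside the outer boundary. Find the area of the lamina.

Outer boundary:
Apply Gauss's area formula: 2A = Σ (x_i·y_{i+1} − x_{i+1}·y_i), indices taken mod 6.
Cross-terms: 83, 26, 4, 8, 5, -9  ⇒  Σ = 117
Area = |Σ|/2 = 58.5.
Hole:
Apply the surveyor's formula: 2A = Σ (x_i·y_{i+1} − x_{i+1}·y_i), indices taken mod 4.
Cross-terms: 1, 13, -6, -3  ⇒  Σ = 5
Area = |Σ|/2 = 2.5.
Net area = 58.5 − 2.5 = 56.

56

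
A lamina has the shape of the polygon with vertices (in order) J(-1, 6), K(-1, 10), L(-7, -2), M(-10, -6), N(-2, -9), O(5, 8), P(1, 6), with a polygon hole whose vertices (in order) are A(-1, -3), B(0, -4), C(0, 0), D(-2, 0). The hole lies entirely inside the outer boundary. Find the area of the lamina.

Outer boundary:
Σ = (-4) + (72) + (22) + (78) + (29) + (22) + (12) = 231
Area = |Σ|/2 = 115.5.
Hole:
Apply the surveyor's formula: 2A = Σ (x_i·y_{i+1} − x_{i+1}·y_i), indices taken mod 4.
Σ = (4) + (0) + (0) + (6) = 10
Area = |Σ|/2 = 5.
Net area = 115.5 − 5 = 110.5.

110.5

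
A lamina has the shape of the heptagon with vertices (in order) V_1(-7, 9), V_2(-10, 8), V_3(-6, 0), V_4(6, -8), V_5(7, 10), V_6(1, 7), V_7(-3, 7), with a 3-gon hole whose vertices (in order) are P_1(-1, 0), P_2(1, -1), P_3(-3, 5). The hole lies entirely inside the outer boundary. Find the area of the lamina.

163.5

Outer boundary:
Apply the surveyor's formula: 2A = Σ (x_i·y_{i+1} − x_{i+1}·y_i), indices taken mod 7.
Cross-terms: 34, 48, 48, 116, 39, 28, 22  ⇒  Σ = 335
Area = |Σ|/2 = 167.5.
Hole:
Apply the surveyor's formula: 2A = Σ (x_i·y_{i+1} − x_{i+1}·y_i), indices taken mod 3.
Σ = (1) + (2) + (5) = 8
Area = |Σ|/2 = 4.
Net area = 167.5 − 4 = 163.5.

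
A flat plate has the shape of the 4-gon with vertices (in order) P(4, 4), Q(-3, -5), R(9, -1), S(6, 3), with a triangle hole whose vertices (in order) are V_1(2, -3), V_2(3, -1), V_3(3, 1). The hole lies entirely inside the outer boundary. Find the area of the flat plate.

Outer boundary:
Apply the surveyor's formula: 2A = Σ (x_i·y_{i+1} − x_{i+1}·y_i), indices taken mod 4.
Σ = (-8) + (48) + (33) + (12) = 85
Area = |Σ|/2 = 42.5.
Hole:
Apply Gauss's area formula: 2A = Σ (x_i·y_{i+1} − x_{i+1}·y_i), indices taken mod 3.
Cross-terms: 7, 6, -11  ⇒  Σ = 2
Area = |Σ|/2 = 1.
Net area = 42.5 − 1 = 41.5.

41.5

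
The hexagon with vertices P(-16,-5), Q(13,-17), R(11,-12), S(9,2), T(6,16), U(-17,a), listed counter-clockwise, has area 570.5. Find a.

7

Write out the shoelace sum; only the two edges meeting at U involve a:
2·Area = [(6·a − (-17)·16) + ((-17)·(-5) − (-16)·a)] + 630
       = 22·a + 987 = 1141
⇒ a = 7.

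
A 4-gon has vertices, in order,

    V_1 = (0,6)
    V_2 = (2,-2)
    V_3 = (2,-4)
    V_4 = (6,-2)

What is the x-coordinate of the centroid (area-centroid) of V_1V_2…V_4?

Apply the surveyor's formula. First the cross-terms c_i = x_i·y_{i+1} − x_{i+1}·y_i:
  -12, -4, 20, 36  ⇒  2A = 40, A = 20.
Then Σ (x_i + x_{i+1})·c_i = 336, so x̄ = 336 / (6·20) = 2.8.

2.8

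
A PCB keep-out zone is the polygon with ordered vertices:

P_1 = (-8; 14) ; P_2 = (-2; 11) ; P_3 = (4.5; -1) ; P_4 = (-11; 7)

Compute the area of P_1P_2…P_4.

Apply Gauss's area formula: 2A = Σ (x_i·y_{i+1} − x_{i+1}·y_i), indices taken mod 4.
Σ = (-60) + (-47.5) + (20.5) + (-98) = -185
Area = |Σ|/2 = 92.5.

92.5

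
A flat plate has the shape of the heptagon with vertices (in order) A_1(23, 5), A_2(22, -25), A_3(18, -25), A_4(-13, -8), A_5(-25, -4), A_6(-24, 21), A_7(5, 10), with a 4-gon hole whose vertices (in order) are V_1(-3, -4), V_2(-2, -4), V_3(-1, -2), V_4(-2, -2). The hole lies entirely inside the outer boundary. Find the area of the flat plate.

Outer boundary:
Apply Gauss's area formula: 2A = Σ (x_i·y_{i+1} − x_{i+1}·y_i), indices taken mod 7.
Σ = (-685) + (-100) + (-469) + (-148) + (-621) + (-345) + (-205) = -2573
Area = |Σ|/2 = 1286.5.
Hole:
Σ = (4) + (0) + (-2) + (2) = 4
Area = |Σ|/2 = 2.
Net area = 1286.5 − 2 = 1284.5.

1284.5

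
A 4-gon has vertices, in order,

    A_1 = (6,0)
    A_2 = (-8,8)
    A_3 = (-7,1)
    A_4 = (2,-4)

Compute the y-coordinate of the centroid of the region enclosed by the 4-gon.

Apply the shoelace formula. First the cross-terms c_i = x_i·y_{i+1} − x_{i+1}·y_i:
  48, 48, 26, 24  ⇒  2A = 146, A = 73.
Then Σ (y_i + y_{i+1})·c_i = 642, so ȳ = 642 / (6·73) = 107/73.

107/73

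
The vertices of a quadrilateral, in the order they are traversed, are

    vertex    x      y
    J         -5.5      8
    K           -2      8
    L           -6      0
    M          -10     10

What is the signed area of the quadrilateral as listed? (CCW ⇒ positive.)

Apply the shoelace formula: 2A = Σ (x_i·y_{i+1} − x_{i+1}·y_i), indices taken mod 4.
Σ = (-28) + (48) + (-60) + (-25) = -65
Signed area = Σ/2 = -32.5 (negative ⇒ clockwise traversal).

-32.5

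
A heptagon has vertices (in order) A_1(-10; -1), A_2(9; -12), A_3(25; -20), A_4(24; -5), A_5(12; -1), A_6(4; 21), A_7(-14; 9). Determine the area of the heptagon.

665

A_1→A_2: (-10)(-12) − (9)(-1) = 129
A_2→A_3: (9)(-20) − (25)(-12) = 120
A_3→A_4: (25)(-5) − (24)(-20) = 355
A_4→A_5: (24)(-1) − (12)(-5) = 36
A_5→A_6: (12)(21) − (4)(-1) = 256
A_6→A_7: (4)(9) − (-14)(21) = 330
A_7→A_1: (-14)(-1) − (-10)(9) = 104
Σ = 1330
Area = |Σ|/2 = 665.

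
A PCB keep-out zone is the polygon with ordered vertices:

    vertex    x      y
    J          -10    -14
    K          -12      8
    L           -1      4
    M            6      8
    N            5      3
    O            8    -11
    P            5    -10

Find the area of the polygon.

Apply the surveyor's formula: 2A = Σ (x_i·y_{i+1} − x_{i+1}·y_i), indices taken mod 7.
J→K: (-10)(8) − (-12)(-14) = -248
K→L: (-12)(4) − (-1)(8) = -40
L→M: (-1)(8) − (6)(4) = -32
M→N: (6)(3) − (5)(8) = -22
N→O: (5)(-11) − (8)(3) = -79
O→P: (8)(-10) − (5)(-11) = -25
P→J: (5)(-14) − (-10)(-10) = -170
Σ = -616
Area = |Σ|/2 = 308.

308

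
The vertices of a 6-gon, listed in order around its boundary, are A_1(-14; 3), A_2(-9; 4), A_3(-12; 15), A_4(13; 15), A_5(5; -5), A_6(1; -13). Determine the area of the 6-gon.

Apply the shoelace (surveyor's) formula: 2A = Σ (x_i·y_{i+1} − x_{i+1}·y_i), indices taken mod 6.
Σ = (-29) + (-87) + (-375) + (-140) + (-60) + (-179) = -870
Area = |Σ|/2 = 435.

435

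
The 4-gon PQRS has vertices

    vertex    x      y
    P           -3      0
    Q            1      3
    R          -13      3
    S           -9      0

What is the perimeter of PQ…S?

|PQ| = √((4)² + (3)²) = √25 = 5
|QR| = √((-14)² + (0)²) = √196 = 14
|RS| = √((4)² + (-3)²) = √25 = 5
|SP| = √((6)² + (0)²) = √36 = 6
Perimeter = 5 + 14 + 5 + 6 = 30.

30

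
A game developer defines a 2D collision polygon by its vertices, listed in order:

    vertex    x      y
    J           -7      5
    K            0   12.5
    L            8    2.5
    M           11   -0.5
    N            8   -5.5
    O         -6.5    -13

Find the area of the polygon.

Apply the surveyor's formula: 2A = Σ (x_i·y_{i+1} − x_{i+1}·y_i), indices taken mod 6.
J→K: (-7)(12.5) − (0)(5) = -87.5
K→L: (0)(2.5) − (8)(12.5) = -100
L→M: (8)(-0.5) − (11)(2.5) = -31.5
M→N: (11)(-5.5) − (8)(-0.5) = -56.5
N→O: (8)(-13) − (-6.5)(-5.5) = -139.75
O→J: (-6.5)(5) − (-7)(-13) = -123.5
Σ = -538.75
Area = |Σ|/2 = 269.375.

269.375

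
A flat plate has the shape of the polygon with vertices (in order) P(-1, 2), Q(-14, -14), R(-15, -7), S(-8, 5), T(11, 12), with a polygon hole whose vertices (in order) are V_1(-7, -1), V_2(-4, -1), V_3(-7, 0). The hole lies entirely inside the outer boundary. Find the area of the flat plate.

157.5

Outer boundary:
P→Q: (-1)(-14) − (-14)(2) = 42
Q→R: (-14)(-7) − (-15)(-14) = -112
R→S: (-15)(5) − (-8)(-7) = -131
S→T: (-8)(12) − (11)(5) = -151
T→P: (11)(2) − (-1)(12) = 34
Σ = -318
Area = |Σ|/2 = 159.
Hole:
Σ = (3) + (-7) + (7) = 3
Area = |Σ|/2 = 1.5.
Net area = 159 − 1.5 = 157.5.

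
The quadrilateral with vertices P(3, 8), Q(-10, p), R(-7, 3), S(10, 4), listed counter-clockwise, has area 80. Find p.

Write out the shoelace sum; only the two edges meeting at Q involve p:
2·Area = [(3·p − (-10)·8) + ((-10)·3 − (-7)·p)] + 10
       = 10·p + 60 = 160
⇒ p = 10.

10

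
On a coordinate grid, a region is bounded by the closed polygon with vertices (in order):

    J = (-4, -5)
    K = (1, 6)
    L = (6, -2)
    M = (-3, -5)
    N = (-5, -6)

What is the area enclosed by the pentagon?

Apply the shoelace (surveyor's) formula: 2A = Σ (x_i·y_{i+1} − x_{i+1}·y_i), indices taken mod 5.
Cross-terms: -19, -38, -36, -7, 1  ⇒  Σ = -99
Area = |Σ|/2 = 49.5.

49.5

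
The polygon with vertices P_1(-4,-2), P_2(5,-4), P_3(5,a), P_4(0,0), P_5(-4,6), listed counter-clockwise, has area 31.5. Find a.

-3

The doubled signed area Σ (x_i y_{i+1} − x_{i+1} y_i) is linear in a.
With a=0 it equals 78; the coefficient of a is 5 (from the two edges through P_3).
So 5·a + 78 = 2·31.5 = 63 ⇒ a = -3.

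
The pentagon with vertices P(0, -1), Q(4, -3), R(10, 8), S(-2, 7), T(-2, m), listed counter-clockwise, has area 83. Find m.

1

The doubled signed area Σ (x_i y_{i+1} − x_{i+1} y_i) is linear in m.
With m=0 it equals 168; the coefficient of m is -2 (from the two edges through T).
So -2·m + 168 = 2·83 = 166 ⇒ m = 1.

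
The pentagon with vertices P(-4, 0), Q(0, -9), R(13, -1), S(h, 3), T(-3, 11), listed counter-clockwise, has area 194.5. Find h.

12

The doubled signed area Σ (x_i y_{i+1} − x_{i+1} y_i) is linear in h.
With h=0 it equals 245; the coefficient of h is 12 (from the two edges through S).
So 12·h + 245 = 2·194.5 = 389 ⇒ h = 12.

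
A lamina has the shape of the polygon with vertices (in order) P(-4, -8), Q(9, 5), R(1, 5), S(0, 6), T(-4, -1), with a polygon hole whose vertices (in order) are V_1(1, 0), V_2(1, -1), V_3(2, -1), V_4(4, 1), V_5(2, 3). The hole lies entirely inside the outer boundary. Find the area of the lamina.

Outer boundary:
Apply the shoelace formula: 2A = Σ (x_i·y_{i+1} − x_{i+1}·y_i), indices taken mod 5.
Cross-terms: 52, 40, 6, 24, 28  ⇒  Σ = 150
Area = |Σ|/2 = 75.
Hole:
Apply the shoelace formula: 2A = Σ (x_i·y_{i+1} − x_{i+1}·y_i), indices taken mod 5.
Σ = (-1) + (1) + (6) + (10) + (-3) = 13
Area = |Σ|/2 = 6.5.
Net area = 75 − 6.5 = 68.5.

68.5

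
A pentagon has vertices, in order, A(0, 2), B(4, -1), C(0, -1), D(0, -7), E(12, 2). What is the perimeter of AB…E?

|AB| = √((4)² + (-3)²) = √25 = 5
|BC| = √((-4)² + (0)²) = √16 = 4
|CD| = √((0)² + (-6)²) = √36 = 6
|DE| = √((12)² + (9)²) = √225 = 15
|EA| = √((-12)² + (0)²) = √144 = 12
Perimeter = 5 + 4 + 6 + 15 + 12 = 42.

42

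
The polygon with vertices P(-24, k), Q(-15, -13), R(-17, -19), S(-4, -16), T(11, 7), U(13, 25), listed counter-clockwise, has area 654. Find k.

Write out the shoelace sum; only the two edges meeting at P involve k:
2·Area = [(13·k − (-24)·25) + ((-24)·(-13) − (-15)·k)] + 592
       = 28·k + 1504 = 1308
⇒ k = -7.

-7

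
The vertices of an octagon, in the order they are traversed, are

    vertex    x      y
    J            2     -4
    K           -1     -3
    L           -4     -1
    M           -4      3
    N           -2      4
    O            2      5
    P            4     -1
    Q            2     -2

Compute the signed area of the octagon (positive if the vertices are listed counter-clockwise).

-48.5

Apply the shoelace formula: 2A = Σ (x_i·y_{i+1} − x_{i+1}·y_i), indices taken mod 8.
Cross-terms: -10, -11, -16, -10, -18, -22, -6, -4  ⇒  Σ = -97
Signed area = Σ/2 = -48.5 (negative ⇒ clockwise traversal).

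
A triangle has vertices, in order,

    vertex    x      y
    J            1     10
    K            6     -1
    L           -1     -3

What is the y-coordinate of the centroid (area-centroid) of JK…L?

2

Apply the surveyor's formula. First the cross-terms c_i = x_i·y_{i+1} − x_{i+1}·y_i:
  -61, -19, -7  ⇒  2A = -87, A = -43.5.
Then Σ (y_i + y_{i+1})·c_i = -522, so ȳ = -522 / (6·(-43.5)) = 2.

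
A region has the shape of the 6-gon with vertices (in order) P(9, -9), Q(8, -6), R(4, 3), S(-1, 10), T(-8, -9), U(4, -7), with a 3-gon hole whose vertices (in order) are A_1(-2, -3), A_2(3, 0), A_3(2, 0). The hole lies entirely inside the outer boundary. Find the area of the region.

Outer boundary:
Apply Gauss's area formula: 2A = Σ (x_i·y_{i+1} − x_{i+1}·y_i), indices taken mod 6.
Cross-terms: 18, 48, 43, 89, 92, 27  ⇒  Σ = 317
Area = |Σ|/2 = 158.5.
Hole:
Cross-terms: 9, 0, -6  ⇒  Σ = 3
Area = |Σ|/2 = 1.5.
Net area = 158.5 − 1.5 = 157.

157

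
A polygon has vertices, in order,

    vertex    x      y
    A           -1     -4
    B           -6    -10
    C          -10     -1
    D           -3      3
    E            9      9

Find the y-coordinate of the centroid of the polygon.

-127/222

Apply the shoelace formula. First the cross-terms c_i = x_i·y_{i+1} − x_{i+1}·y_i:
  -14, -94, -33, -54, -27  ⇒  2A = -222, A = -111.
Then Σ (y_i + y_{i+1})·c_i = 381, so ȳ = 381 / (6·(-111)) = -127/222.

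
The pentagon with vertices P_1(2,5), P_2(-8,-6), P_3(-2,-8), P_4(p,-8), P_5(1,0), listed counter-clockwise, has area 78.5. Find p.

The doubled signed area Σ (x_i y_{i+1} − x_{i+1} y_i) is linear in p.
With p=0 it equals 109; the coefficient of p is 8 (from the two edges through P_4).
So 8·p + 109 = 2·78.5 = 157 ⇒ p = 6.

6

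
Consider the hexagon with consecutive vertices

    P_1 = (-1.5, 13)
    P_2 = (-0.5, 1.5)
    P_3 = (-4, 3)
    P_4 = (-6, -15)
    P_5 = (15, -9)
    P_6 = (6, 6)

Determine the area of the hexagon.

298.375

Apply Gauss's area formula: 2A = Σ (x_i·y_{i+1} − x_{i+1}·y_i), indices taken mod 6.
Σ = (4.25) + (4.5) + (78) + (279) + (144) + (87) = 596.75
Area = |Σ|/2 = 298.375.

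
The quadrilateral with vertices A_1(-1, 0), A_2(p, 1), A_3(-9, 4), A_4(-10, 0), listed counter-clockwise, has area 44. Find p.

Write out the shoelace sum; only the two edges meeting at A_2 involve p:
2·Area = [((-1)·1 − p·0) + (p·4 − (-9)·1)] + 40
       = 4·p + 48 = 88
⇒ p = 10.

10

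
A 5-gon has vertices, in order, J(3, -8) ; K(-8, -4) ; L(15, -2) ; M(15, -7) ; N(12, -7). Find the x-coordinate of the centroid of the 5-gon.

1010/171

Apply Gauss's area formula. First the cross-terms c_i = x_i·y_{i+1} − x_{i+1}·y_i:
  -76, 76, -75, -21, -75  ⇒  2A = -171, A = -85.5.
Then Σ (x_i + x_{i+1})·c_i = -3030, so x̄ = -3030 / (6·(-85.5)) = 1010/171.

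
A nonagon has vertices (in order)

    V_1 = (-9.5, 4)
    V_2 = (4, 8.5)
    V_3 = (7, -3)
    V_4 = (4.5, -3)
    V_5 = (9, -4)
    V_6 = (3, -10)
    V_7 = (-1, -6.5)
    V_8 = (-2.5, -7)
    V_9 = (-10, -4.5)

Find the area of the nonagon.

Apply the shoelace (surveyor's) formula: 2A = Σ (x_i·y_{i+1} − x_{i+1}·y_i), indices taken mod 9.
V_1→V_2: (-9.5)(8.5) − (4)(4) = -96.75
V_2→V_3: (4)(-3) − (7)(8.5) = -71.5
V_3→V_4: (7)(-3) − (4.5)(-3) = -7.5
V_4→V_5: (4.5)(-4) − (9)(-3) = 9
V_5→V_6: (9)(-10) − (3)(-4) = -78
V_6→V_7: (3)(-6.5) − (-1)(-10) = -29.5
V_7→V_8: (-1)(-7) − (-2.5)(-6.5) = -9.25
V_8→V_9: (-2.5)(-4.5) − (-10)(-7) = -58.75
V_9→V_1: (-10)(4) − (-9.5)(-4.5) = -82.75
Σ = -425
Area = |Σ|/2 = 212.5.

212.5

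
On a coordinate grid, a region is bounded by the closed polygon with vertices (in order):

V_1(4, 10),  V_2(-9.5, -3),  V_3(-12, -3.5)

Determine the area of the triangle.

Σ = (83) + (-2.75) + (-106) = -25.75
Area = |Σ|/2 = 12.875.

12.875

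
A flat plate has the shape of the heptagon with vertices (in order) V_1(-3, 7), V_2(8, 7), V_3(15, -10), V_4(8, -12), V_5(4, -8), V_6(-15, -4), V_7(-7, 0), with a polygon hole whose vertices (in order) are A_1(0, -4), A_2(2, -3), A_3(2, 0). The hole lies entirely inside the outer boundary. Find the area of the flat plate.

Outer boundary:
Apply the shoelace formula: 2A = Σ (x_i·y_{i+1} − x_{i+1}·y_i), indices taken mod 7.
Σ = (-77) + (-185) + (-100) + (-16) + (-136) + (-28) + (-49) = -591
Area = |Σ|/2 = 295.5.
Hole:
Cross-terms: 8, 6, -8  ⇒  Σ = 6
Area = |Σ|/2 = 3.
Net area = 295.5 − 3 = 292.5.

292.5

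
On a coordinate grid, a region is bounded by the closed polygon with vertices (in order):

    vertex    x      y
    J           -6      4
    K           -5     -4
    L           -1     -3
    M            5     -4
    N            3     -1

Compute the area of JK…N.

43.5

Σ = (44) + (11) + (19) + (7) + (6) = 87
Area = |Σ|/2 = 43.5.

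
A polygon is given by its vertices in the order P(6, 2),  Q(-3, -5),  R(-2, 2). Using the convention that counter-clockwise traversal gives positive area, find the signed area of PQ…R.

-28

P→Q: (6)(-5) − (-3)(2) = -24
Q→R: (-3)(2) − (-2)(-5) = -16
R→P: (-2)(2) − (6)(2) = -16
Σ = -56
Signed area = Σ/2 = -28 (negative ⇒ clockwise traversal).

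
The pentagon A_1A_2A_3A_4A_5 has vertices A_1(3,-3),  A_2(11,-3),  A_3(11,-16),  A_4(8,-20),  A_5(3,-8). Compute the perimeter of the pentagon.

|A_1A_2| = √((8)² + (0)²) = √64 = 8
|A_2A_3| = √((0)² + (-13)²) = √169 = 13
|A_3A_4| = √((-3)² + (-4)²) = √25 = 5
|A_4A_5| = √((-5)² + (12)²) = √169 = 13
|A_5A_1| = √((0)² + (5)²) = √25 = 5
Perimeter = 8 + 13 + 5 + 13 + 5 = 44.

44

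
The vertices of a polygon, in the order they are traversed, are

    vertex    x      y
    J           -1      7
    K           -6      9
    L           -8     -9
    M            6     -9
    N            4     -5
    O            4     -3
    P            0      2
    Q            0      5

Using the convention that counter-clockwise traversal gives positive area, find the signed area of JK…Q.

Apply Gauss's area formula: 2A = Σ (x_i·y_{i+1} − x_{i+1}·y_i), indices taken mod 8.
Cross-terms: 33, 126, 126, 6, 8, 8, 0, 5  ⇒  Σ = 312
Signed area = Σ/2 = 156 (positive ⇒ counter-clockwise traversal).

156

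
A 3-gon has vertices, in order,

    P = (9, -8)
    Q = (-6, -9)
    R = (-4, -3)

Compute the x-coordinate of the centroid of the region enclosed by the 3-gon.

-1/3

Apply the shoelace formula. First the cross-terms c_i = x_i·y_{i+1} − x_{i+1}·y_i:
  -129, -18, 59  ⇒  2A = -88, A = -44.
Then Σ (x_i + x_{i+1})·c_i = 88, so x̄ = 88 / (6·(-44)) = -1/3.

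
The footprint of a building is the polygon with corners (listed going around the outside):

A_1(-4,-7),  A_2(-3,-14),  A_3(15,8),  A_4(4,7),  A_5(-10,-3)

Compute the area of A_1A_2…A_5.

205

Apply the surveyor's formula: 2A = Σ (x_i·y_{i+1} − x_{i+1}·y_i), indices taken mod 5.
Σ = (35) + (186) + (73) + (58) + (58) = 410
Area = |Σ|/2 = 205.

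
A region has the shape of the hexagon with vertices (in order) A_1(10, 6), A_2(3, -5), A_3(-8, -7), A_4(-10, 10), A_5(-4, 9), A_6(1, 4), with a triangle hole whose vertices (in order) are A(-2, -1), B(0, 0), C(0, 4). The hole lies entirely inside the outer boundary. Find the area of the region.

Outer boundary:
Apply Gauss's area formula: 2A = Σ (x_i·y_{i+1} − x_{i+1}·y_i), indices taken mod 6.
A_1→A_2: (10)(-5) − (3)(6) = -68
A_2→A_3: (3)(-7) − (-8)(-5) = -61
A_3→A_4: (-8)(10) − (-10)(-7) = -150
A_4→A_5: (-10)(9) − (-4)(10) = -50
A_5→A_6: (-4)(4) − (1)(9) = -25
A_6→A_1: (1)(6) − (10)(4) = -34
Σ = -388
Area = |Σ|/2 = 194.
Hole:
A→B: (-2)(0) − (0)(-1) = 0
B→C: (0)(4) − (0)(0) = 0
C→A: (0)(-1) − (-2)(4) = 8
Σ = 8
Area = |Σ|/2 = 4.
Net area = 194 − 4 = 190.

190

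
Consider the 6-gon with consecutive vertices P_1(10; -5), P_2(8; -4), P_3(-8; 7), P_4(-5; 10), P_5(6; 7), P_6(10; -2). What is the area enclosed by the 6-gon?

114

Apply the shoelace (surveyor's) formula: 2A = Σ (x_i·y_{i+1} − x_{i+1}·y_i), indices taken mod 6.
Σ = (0) + (24) + (-45) + (-95) + (-82) + (-30) = -228
Area = |Σ|/2 = 114.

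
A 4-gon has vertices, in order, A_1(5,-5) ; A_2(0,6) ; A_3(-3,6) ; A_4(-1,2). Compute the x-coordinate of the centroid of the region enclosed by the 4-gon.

Apply Gauss's area formula. First the cross-terms c_i = x_i·y_{i+1} − x_{i+1}·y_i:
  30, 18, 0, -5  ⇒  2A = 43, A = 21.5.
Then Σ (x_i + x_{i+1})·c_i = 76, so x̄ = 76 / (6·21.5) = 76/129.

76/129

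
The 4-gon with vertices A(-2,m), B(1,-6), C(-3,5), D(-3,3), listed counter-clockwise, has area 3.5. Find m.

The doubled signed area Σ (x_i y_{i+1} − x_{i+1} y_i) is linear in m.
With m=0 it equals 11; the coefficient of m is -4 (from the two edges through A).
So -4·m + 11 = 2·3.5 = 7 ⇒ m = 1.

1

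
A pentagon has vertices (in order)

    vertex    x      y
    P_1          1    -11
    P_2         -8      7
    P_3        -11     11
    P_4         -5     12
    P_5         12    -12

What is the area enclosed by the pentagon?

186.5

Apply Gauss's area formula: 2A = Σ (x_i·y_{i+1} − x_{i+1}·y_i), indices taken mod 5.
Σ = (-81) + (-11) + (-77) + (-84) + (-120) = -373
Area = |Σ|/2 = 186.5.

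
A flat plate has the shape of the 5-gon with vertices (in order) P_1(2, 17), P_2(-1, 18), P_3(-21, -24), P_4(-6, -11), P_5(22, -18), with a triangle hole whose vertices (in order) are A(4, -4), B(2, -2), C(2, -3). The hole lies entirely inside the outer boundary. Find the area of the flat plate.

650

Outer boundary:
Apply the shoelace (surveyor's) formula: 2A = Σ (x_i·y_{i+1} − x_{i+1}·y_i), indices taken mod 5.
Σ = (53) + (402) + (87) + (350) + (410) = 1302
Area = |Σ|/2 = 651.
Hole:
Σ = (0) + (-2) + (4) = 2
Area = |Σ|/2 = 1.
Net area = 651 − 1 = 650.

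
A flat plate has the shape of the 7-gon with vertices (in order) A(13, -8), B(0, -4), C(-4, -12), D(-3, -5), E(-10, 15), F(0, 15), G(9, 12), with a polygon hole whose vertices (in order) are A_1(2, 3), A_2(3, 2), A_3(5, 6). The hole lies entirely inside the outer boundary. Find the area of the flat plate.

Outer boundary:
Cross-terms: -52, -16, -16, -95, -150, -135, -228  ⇒  Σ = -692
Area = |Σ|/2 = 346.
Hole:
Apply Gauss's area formula: 2A = Σ (x_i·y_{i+1} − x_{i+1}·y_i), indices taken mod 3.
Σ = (-5) + (8) + (3) = 6
Area = |Σ|/2 = 3.
Net area = 346 − 3 = 343.

343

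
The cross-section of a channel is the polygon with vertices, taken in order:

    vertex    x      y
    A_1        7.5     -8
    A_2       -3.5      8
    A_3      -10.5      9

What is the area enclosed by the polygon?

50.5

Apply the shoelace (surveyor's) formula: 2A = Σ (x_i·y_{i+1} − x_{i+1}·y_i), indices taken mod 3.
Σ = (32) + (52.5) + (16.5) = 101
Area = |Σ|/2 = 50.5.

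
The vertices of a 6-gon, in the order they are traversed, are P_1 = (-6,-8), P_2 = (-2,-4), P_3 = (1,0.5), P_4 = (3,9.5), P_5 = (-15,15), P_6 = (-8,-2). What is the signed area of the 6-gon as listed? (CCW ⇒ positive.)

Cross-terms: 8, 3, 8, 187.5, 150, 52  ⇒  Σ = 408.5
Signed area = Σ/2 = 204.25 (positive ⇒ counter-clockwise traversal).

204.25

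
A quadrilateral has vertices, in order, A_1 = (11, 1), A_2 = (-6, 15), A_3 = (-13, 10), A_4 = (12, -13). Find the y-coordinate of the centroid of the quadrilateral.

228/85

Apply the shoelace formula. First the cross-terms c_i = x_i·y_{i+1} − x_{i+1}·y_i:
  171, 135, 49, 155  ⇒  2A = 510, A = 255.
Then Σ (y_i + y_{i+1})·c_i = 4104, so ȳ = 4104 / (6·255) = 228/85.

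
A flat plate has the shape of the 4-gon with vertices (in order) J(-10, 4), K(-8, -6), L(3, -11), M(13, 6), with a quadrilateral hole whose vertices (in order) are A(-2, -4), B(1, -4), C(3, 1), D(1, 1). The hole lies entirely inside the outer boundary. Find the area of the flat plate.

Outer boundary:
Apply Gauss's area formula: 2A = Σ (x_i·y_{i+1} − x_{i+1}·y_i), indices taken mod 4.
J→K: (-10)(-6) − (-8)(4) = 92
K→L: (-8)(-11) − (3)(-6) = 106
L→M: (3)(6) − (13)(-11) = 161
M→J: (13)(4) − (-10)(6) = 112
Σ = 471
Area = |Σ|/2 = 235.5.
Hole:
Apply the surveyor's formula: 2A = Σ (x_i·y_{i+1} − x_{i+1}·y_i), indices taken mod 4.
Cross-terms: 12, 13, 2, -2  ⇒  Σ = 25
Area = |Σ|/2 = 12.5.
Net area = 235.5 − 12.5 = 223.

223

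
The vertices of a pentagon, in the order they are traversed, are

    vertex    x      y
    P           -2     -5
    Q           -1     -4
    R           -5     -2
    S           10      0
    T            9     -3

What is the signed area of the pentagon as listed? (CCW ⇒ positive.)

-38

Apply the shoelace formula: 2A = Σ (x_i·y_{i+1} − x_{i+1}·y_i), indices taken mod 5.
Σ = (3) + (-18) + (20) + (-30) + (-51) = -76
Signed area = Σ/2 = -38 (negative ⇒ clockwise traversal).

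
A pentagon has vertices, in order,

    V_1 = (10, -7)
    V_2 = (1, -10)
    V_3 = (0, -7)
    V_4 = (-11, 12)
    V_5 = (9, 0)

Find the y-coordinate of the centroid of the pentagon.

Apply the surveyor's formula. First the cross-terms c_i = x_i·y_{i+1} − x_{i+1}·y_i:
  -93, -7, -77, -108, -63  ⇒  2A = -348, A = -174.
Then Σ (y_i + y_{i+1})·c_i = 460, so ȳ = 460 / (6·(-174)) = -115/261.

-115/261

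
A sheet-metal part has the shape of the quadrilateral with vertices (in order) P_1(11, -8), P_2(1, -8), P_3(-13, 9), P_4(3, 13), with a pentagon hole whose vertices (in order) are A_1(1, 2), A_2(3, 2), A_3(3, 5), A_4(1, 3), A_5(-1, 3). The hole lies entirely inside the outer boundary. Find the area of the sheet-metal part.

264

Outer boundary:
Apply Gauss's area formula: 2A = Σ (x_i·y_{i+1} − x_{i+1}·y_i), indices taken mod 4.
Σ = (-80) + (-95) + (-196) + (-167) = -538
Area = |Σ|/2 = 269.
Hole:
Σ = (-4) + (9) + (4) + (6) + (-5) = 10
Area = |Σ|/2 = 5.
Net area = 269 − 5 = 264.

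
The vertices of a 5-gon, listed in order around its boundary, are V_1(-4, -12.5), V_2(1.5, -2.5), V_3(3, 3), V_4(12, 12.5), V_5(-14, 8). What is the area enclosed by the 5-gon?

260.125

Apply the shoelace formula: 2A = Σ (x_i·y_{i+1} − x_{i+1}·y_i), indices taken mod 5.
V_1→V_2: (-4)(-2.5) − (1.5)(-12.5) = 28.75
V_2→V_3: (1.5)(3) − (3)(-2.5) = 12
V_3→V_4: (3)(12.5) − (12)(3) = 1.5
V_4→V_5: (12)(8) − (-14)(12.5) = 271
V_5→V_1: (-14)(-12.5) − (-4)(8) = 207
Σ = 520.25
Area = |Σ|/2 = 260.125.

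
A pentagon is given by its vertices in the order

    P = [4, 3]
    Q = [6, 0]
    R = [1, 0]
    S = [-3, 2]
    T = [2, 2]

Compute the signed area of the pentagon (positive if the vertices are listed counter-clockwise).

Apply Gauss's area formula: 2A = Σ (x_i·y_{i+1} − x_{i+1}·y_i), indices taken mod 5.
Σ = (-18) + (0) + (2) + (-10) + (-2) = -28
Signed area = Σ/2 = -14 (negative ⇒ clockwise traversal).

-14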